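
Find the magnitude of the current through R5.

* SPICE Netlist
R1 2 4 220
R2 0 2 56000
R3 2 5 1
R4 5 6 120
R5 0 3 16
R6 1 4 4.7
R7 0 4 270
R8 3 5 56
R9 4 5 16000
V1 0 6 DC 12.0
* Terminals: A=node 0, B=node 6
Nodal analysis, taking node 6 as the 0 V reference.
Source V1 fixes V_0 = 12 V.
KCL at each unknown node (sum of currents leaving = 0; resistances in Ω):
  Node 1: (V_1 - V_4)/4.7 = 0
  Node 2: (V_2 - V_4)/220 + (V_2 - 12)/56000 + (V_2 - V_5)/1 = 0
  Node 3: (V_3 - 12)/16 + (V_3 - V_5)/56 = 0
  Node 4: (V_4 - V_2)/220 + (V_4 - V_1)/4.7 + (V_4 - 12)/270 + (V_4 - V_5)/16000 = 0
  Node 5: (V_5 - V_2)/1 + (V_5 - 0)/120 + (V_5 - V_3)/56 + (V_5 - V_4)/16000 = 0
Collecting terms (coefficients in siemens):
  0.2128·V_1 - 0.2128·V_4 = 0
  1.005·V_2 - 0.004545·V_4 - 1·V_5 = 0.0002143
  0.08036·V_3 - 0.01786·V_5 = 0.75
  0.2211·V_4 - 0.2128·V_1 - 0.004545·V_2 - 0.0000625·V_5 = 0.04444
  1.026·V_5 - 1·V_2 - 0.01786·V_3 - 0.0000625·V_4 = 0
Solving these 5 simultaneous equations (Gaussian elimination) gives:
  V_1 = 9.722 V, V_2 = 7.891 V, V_3 = 11.09 V, V_4 = 9.722 V
  V_5 = 7.883 V
I_R5 = (V_0 - V_3)/R5 = (12 - 11.09)/16 = 0.05718 A
|I_R5| = 0.05718 A

Final answer: |I_R5| = 0.05718 A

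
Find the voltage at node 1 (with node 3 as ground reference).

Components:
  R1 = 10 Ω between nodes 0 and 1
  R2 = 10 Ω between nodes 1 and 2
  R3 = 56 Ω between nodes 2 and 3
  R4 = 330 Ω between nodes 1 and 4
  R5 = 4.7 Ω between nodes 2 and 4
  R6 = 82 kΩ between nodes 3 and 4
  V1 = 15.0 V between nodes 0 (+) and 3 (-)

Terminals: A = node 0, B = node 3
Nodal analysis, taking node 3 as the 0 V reference.
Source V1 fixes V_0 = 15 V.
KCL at each unknown node (sum of currents leaving = 0; resistances in Ω):
  Node 1: (V_1 - 15)/10 + (V_1 - V_2)/10 + (V_1 - V_4)/330 = 0
  Node 2: (V_2 - V_1)/10 + (V_2 - 0)/56 + (V_2 - V_4)/4.7 = 0
  Node 4: (V_4 - V_1)/330 + (V_4 - V_2)/4.7 + (V_4 - 0)/82000 = 0
Collecting terms (coefficients in siemens):
  0.203·V_1 - 0.1·V_2 - 0.00303·V_4 = 1.5
  0.3306·V_2 - 0.1·V_1 - 0.2128·V_4 = 0
  0.2158·V_4 - 0.00303·V_1 - 0.2128·V_2 = 0
Solving these 3 simultaneous equations (Gaussian elimination) gives:
  V_1 = 13.02 V, V_2 = 11.09 V, V_4 = 11.12 V
The requested potential is V_1 = 13.02 V.

Final answer: V_1 = 13.02 V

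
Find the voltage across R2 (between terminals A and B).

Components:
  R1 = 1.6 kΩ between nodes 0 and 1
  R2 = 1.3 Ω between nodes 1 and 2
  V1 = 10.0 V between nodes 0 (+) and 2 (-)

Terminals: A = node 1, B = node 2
R1 and R2 are in series across V1 (node 0 → node 1 → node 2), and the output A–B is taken across R2, so this is a voltage divider.
Series current: I = V1/(R1 + R2) = 10/(1600 + 1.3) = 10/1601 = 0.006245 A
V_R2 = I × R2 = V1 × R2/(R1 + R2) = 10 × 1.3/1601 = 0.008118 V

Final answer: 0.008118 V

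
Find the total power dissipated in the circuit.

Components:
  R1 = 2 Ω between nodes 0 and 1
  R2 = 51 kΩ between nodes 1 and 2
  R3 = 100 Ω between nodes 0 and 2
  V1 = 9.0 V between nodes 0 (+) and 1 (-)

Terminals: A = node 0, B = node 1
Nodal analysis, taking node 1 as the 0 V reference.
Source V1 fixes V_0 = 9 V.
KCL at each unknown node (sum of currents leaving = 0; resistances in Ω):
  Node 2: (V_2 - 0)/51000 + (V_2 - 9)/100 = 0
Collecting terms: 0.01002 × V_2 = 0.09  =>  V_2 = 8.982 V
Power in each resistor, P = (ΔV)²/R:
  P_R1 = (9 - 0)²/2 = 40.5 W
  P_R2 = (0 - 8.982)²/51000 = 0.001582 W
  P_R3 = (9 - 8.982)²/100 = 0.000003102 W
P_total = P_R1 + P_R2 + P_R3 = 40.5 W

Final answer: 40.5 W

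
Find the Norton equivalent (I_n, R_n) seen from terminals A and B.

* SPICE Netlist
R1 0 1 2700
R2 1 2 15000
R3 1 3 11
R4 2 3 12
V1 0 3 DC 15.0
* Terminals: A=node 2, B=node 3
Find the Thévenin equivalent first; then I_n = V_th/R_th and R_n = R_th.
Step 1 — V_th is the open-circuit voltage V_A - V_B (nothing connected across the terminals).
Nodal analysis, taking node 3 as the 0 V reference.
Source V1 fixes V_0 = 15 V.
KCL at each unknown node (sum of currents leaving = 0; resistances in Ω):
  Node 1: (V_1 - 15)/2700 + (V_1 - V_2)/15000 + (V_1 - 0)/11 = 0
  Node 2: (V_2 - V_1)/15000 + (V_2 - 0)/12 = 0
Collecting terms (coefficients in siemens):
  0.09135·V_1 - 0.00006667·V_2 = 0.005556
  0.0834·V_2 - 0.00006667·V_1 = 0
Determinant D = (0.09135)(0.0834) - (-0.00006667)(-0.00006667) = 0.007618
V_1 = [(0.005556)(0.0834) - (-0.00006667)(0)]/D = 0.06082 V
V_2 = [(0.09135)(0) - (0.005556)(-0.00006667)]/D = 0.00004862 V
V_th = V_2 - V_3 = 0.00004862 - 0 = 0.00004862 V
Step 2 — R_th: zero the source — replace V1 by a short circuit (node 3 merges into node 0) — and find the resistance seen between A (node 2) and B (node 0).
Reduce the network between node 2 (A) and node 0 (B) by series/parallel combination:
  Rp1 = R1 ‖ R3 (parallel, both between nodes 0 and 1) = 1/(1/2700 + 1/11) = 10.96 Ω
  Rs1 = R2 + Rp1 (series, joined only at node 1) = 15000 + 10.96 = 15010 Ω
  Rp2 = R4 ‖ Rs1 (parallel, both between nodes 0 and 2) = 1/(1/12 + 1/15010) = 11.99 Ω
R_th = 11.99 Ω
I_n = V_th/R_th = 0.00004862/11.99 = 0.000004055 A, and R_n = R_th = 11.99 Ω

Final answer: I_n = 4.055e-06 A, R_n = 11.99 Ω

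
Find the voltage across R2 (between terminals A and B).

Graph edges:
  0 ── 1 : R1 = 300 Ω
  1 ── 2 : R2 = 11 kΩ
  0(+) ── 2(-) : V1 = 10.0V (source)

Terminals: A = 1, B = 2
R1 and R2 are in series across V1 (node 0 → node 1 → node 2), and the output A–B is taken across R2, so this is a voltage divider.
Series current: I = V1/(R1 + R2) = 10/(300 + 11000) = 10/11300 = 0.000885 A
V_R2 = I × R2 = V1 × R2/(R1 + R2) = 10 × 11000/11300 = 9.735 V

Final answer: 9.735 V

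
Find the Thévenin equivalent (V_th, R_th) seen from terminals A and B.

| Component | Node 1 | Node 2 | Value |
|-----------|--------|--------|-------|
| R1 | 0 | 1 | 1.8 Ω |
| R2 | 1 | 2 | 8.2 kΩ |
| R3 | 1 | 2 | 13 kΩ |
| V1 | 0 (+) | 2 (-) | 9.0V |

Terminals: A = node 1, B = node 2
Step 1 — V_th is the open-circuit voltage V_A - V_B (nothing connected across the terminals).
Nodal analysis, taking node 2 as the 0 V reference.
Source V1 fixes V_0 = 9 V.
KCL at each unknown node (sum of currents leaving = 0; resistances in Ω):
  Node 1: (V_1 - 9)/1.8 + (V_1 - 0)/8200 + (V_1 - 0)/13000 = 0
Collecting terms: 0.5558 × V_1 = 5  =>  V_1 = 8.997 V
V_th = V_1 - V_2 = 8.997 - 0 = 8.997 V
Step 2 — R_th: zero the source — replace V1 by a short circuit (node 2 merges into node 0) — and find the resistance seen between A (node 1) and B (node 0).
Reduce the network between node 1 (A) and node 0 (B) by series/parallel combination:
  Rp1 = R1 ‖ R2 ‖ R3 (parallel, all between nodes 0 and 1) = 1/(1/1.8 + 1/8200 + 1/13000) = 1.799 Ω
R_th = 1.799 Ω

Final answer: V_th = 8.997 V, R_th = 1.799 Ω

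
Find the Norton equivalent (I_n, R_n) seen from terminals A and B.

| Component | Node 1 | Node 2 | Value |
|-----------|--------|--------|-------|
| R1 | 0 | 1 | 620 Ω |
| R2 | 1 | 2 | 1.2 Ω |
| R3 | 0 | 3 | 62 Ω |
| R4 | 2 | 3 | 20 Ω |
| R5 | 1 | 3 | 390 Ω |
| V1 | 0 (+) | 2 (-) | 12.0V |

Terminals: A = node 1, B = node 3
Find the Thévenin equivalent first; then I_n = V_th/R_th and R_n = R_th.
Step 1 — V_th is the open-circuit voltage V_A - V_B (nothing connected across the terminals).
Nodal analysis, taking node 2 as the 0 V reference.
Source V1 fixes V_0 = 12 V.
KCL at each unknown node (sum of currents leaving = 0; resistances in Ω):
  Node 1: (V_1 - 12)/620 + (V_1 - 0)/1.2 + (V_1 - V_3)/390 = 0
  Node 3: (V_3 - 12)/62 + (V_3 - 0)/20 + (V_3 - V_1)/390 = 0
Collecting terms (coefficients in siemens):
  0.8375·V_1 - 0.002564·V_3 = 0.01935
  0.06869·V_3 - 0.002564·V_1 = 0.1935
Determinant D = (0.8375)(0.06869) - (-0.002564)(-0.002564) = 0.05752
V_1 = [(0.01935)(0.06869) - (-0.002564)(0.1935)]/D = 0.03174 V
V_3 = [(0.8375)(0.1935) - (0.01935)(-0.002564)]/D = 2.819 V
V_th = V_1 - V_3 = 0.03174 - 2.819 = -2.787 V
Step 2 — R_th: zero the source — replace V1 by a short circuit (node 2 merges into node 0) — and find the resistance seen between A (node 1) and B (node 3).
Reduce the network between node 1 (A) and node 3 (B) by series/parallel combination:
  Rp1 = R1 ‖ R2 (parallel, both between nodes 0 and 1) = 1/(1/620 + 1/1.2) = 1.198 Ω
  Rp2 = R3 ‖ R4 (parallel, both between nodes 0 and 3) = 1/(1/62 + 1/20) = 15.12 Ω
  Rs1 = Rp1 + Rp2 (series, joined only at node 0) = 1.198 + 15.12 = 16.32 Ω
  Rp3 = R5 ‖ Rs1 (parallel, both between nodes 1 and 3) = 1/(1/390 + 1/16.32) = 15.66 Ω
R_th = 15.66 Ω
I_n = V_th/R_th = -2.787/15.66 = -0.1779 A, and R_n = R_th = 15.66 Ω

Final answer: I_n = -0.1779 A, R_n = 15.66 Ω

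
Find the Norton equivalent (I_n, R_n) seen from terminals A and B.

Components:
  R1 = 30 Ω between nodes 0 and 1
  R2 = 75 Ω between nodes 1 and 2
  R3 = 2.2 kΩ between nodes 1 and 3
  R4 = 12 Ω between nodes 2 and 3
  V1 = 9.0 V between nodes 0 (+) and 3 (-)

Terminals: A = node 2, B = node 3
Find the Thévenin equivalent first; then I_n = V_th/R_th and R_n = R_th.
Step 1 — V_th is the open-circuit voltage V_A - V_B (nothing connected across the terminals).
Nodal analysis, taking node 3 as the 0 V reference.
Source V1 fixes V_0 = 9 V.
KCL at each unknown node (sum of currents leaving = 0; resistances in Ω):
  Node 1: (V_1 - 9)/30 + (V_1 - V_2)/75 + (V_1 - 0)/2200 = 0
  Node 2: (V_2 - V_1)/75 + (V_2 - 0)/12 = 0
Collecting terms (coefficients in siemens):
  0.04712·V_1 - 0.01333·V_2 = 0.3
  0.09667·V_2 - 0.01333·V_1 = 0
Determinant D = (0.04712)(0.09667) - (-0.01333)(-0.01333) = 0.004377
V_1 = [(0.3)(0.09667) - (-0.01333)(0)]/D = 6.625 V
V_2 = [(0.04712)(0) - (0.3)(-0.01333)]/D = 0.9138 V
V_th = V_2 - V_3 = 0.9138 - 0 = 0.9138 V
Step 2 — R_th: zero the source — replace V1 by a short circuit (node 3 merges into node 0) — and find the resistance seen between A (node 2) and B (node 0).
Reduce the network between node 2 (A) and node 0 (B) by series/parallel combination:
  Rp1 = R1 ‖ R3 (parallel, both between nodes 0 and 1) = 1/(1/30 + 1/2200) = 29.6 Ω
  Rs1 = R2 + Rp1 (series, joined only at node 1) = 75 + 29.6 = 104.6 Ω
  Rp2 = R4 ‖ Rs1 (parallel, both between nodes 0 and 2) = 1/(1/12 + 1/104.6) = 10.76 Ω
R_th = 10.76 Ω
I_n = V_th/R_th = 0.9138/10.76 = 0.08489 A, and R_n = R_th = 10.76 Ω

Final answer: I_n = 0.08489 A, R_n = 10.76 Ω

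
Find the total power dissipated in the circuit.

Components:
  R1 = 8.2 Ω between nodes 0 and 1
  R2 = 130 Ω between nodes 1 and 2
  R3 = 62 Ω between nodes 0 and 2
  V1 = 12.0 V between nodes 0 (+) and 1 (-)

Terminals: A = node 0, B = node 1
Nodal analysis, taking node 1 as the 0 V reference.
Source V1 fixes V_0 = 12 V.
KCL at each unknown node (sum of currents leaving = 0; resistances in Ω):
  Node 2: (V_2 - 0)/130 + (V_2 - 12)/62 = 0
Collecting terms: 0.02382 × V_2 = 0.1935  =>  V_2 = 8.125 V
Power in each resistor, P = (ΔV)²/R:
  P_R1 = (12 - 0)²/8.2 = 17.56 W
  P_R2 = (0 - 8.125)²/130 = 0.5078 W
  P_R3 = (12 - 8.125)²/62 = 0.2422 W
P_total = P_R1 + P_R2 + P_R3 = 18.31 W

Final answer: 18.31 W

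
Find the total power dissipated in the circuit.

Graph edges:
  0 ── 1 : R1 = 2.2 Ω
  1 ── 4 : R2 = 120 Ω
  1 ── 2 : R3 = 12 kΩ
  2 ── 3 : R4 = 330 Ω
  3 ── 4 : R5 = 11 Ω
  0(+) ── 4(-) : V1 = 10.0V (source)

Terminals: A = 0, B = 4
Nodal analysis, taking node 4 as the 0 V reference.
Source V1 fixes V_0 = 10 V.
KCL at each unknown node (sum of currents leaving = 0; resistances in Ω):
  Node 1: (V_1 - 10)/2.2 + (V_1 - 0)/120 + (V_1 - V_2)/12000 = 0
  Node 2: (V_2 - V_1)/12000 + (V_2 - V_3)/330 = 0
  Node 3: (V_3 - V_2)/330 + (V_3 - 0)/11 = 0
Collecting terms (coefficients in siemens):
  0.463·V_1 - 0.00008333·V_2 = 4.545
  0.003114·V_2 - 0.00008333·V_1 - 0.00303·V_3 = 0
  0.09394·V_3 - 0.00303·V_2 = 0
Solving these 3 simultaneous equations (Gaussian elimination) gives:
  V_1 = 9.818 V, V_2 = 0.2713 V, V_3 = 0.008751 V
Power in each resistor, P = (ΔV)²/R:
  P_R1 = (10 - 9.818)²/2.2 = 0.01502 W
  P_R2 = (9.818 - 0)²/120 = 0.8033 W
  P_R3 = (9.818 - 0.2713)²/12000 = 0.007595 W
  P_R4 = (0.2713 - 0.008751)²/330 = 0.0002089 W
  P_R5 = (0.008751 - 0)²/11 = 0.000006962 W
P_total = P_R1 + P_R2 + P_R3 + P_R4 + P_R5 = 0.8261 W

Final answer: 0.8261 W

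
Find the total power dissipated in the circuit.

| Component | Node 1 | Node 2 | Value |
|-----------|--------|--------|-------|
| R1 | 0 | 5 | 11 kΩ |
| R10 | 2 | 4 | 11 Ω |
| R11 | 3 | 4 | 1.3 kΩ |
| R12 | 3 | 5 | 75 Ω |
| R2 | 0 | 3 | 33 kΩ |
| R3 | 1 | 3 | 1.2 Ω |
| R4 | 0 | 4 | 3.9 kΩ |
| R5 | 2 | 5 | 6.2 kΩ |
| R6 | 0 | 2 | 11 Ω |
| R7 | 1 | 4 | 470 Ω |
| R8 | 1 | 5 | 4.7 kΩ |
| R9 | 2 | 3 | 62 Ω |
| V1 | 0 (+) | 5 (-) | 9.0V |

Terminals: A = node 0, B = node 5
Nodal analysis, taking node 5 as the 0 V reference.
Source V1 fixes V_0 = 9 V.
KCL at each unknown node (sum of currents leaving = 0; resistances in Ω):
  Node 1: (V_1 - V_3)/1.2 + (V_1 - V_4)/470 + (V_1 - 0)/4700 = 0
  Node 2: (V_2 - 0)/6200 + (V_2 - 9)/11 + (V_2 - V_3)/62 + (V_2 - V_4)/11 = 0
  Node 3: (V_3 - 9)/33000 + (V_3 - V_1)/1.2 + (V_3 - V_2)/62 + (V_3 - V_4)/1300 + (V_3 - 0)/75 = 0
  Node 4: (V_4 - 9)/3900 + (V_4 - V_1)/470 + (V_4 - V_2)/11 + (V_4 - V_3)/1300 = 0
Collecting terms (coefficients in siemens):
  0.8357·V_1 - 0.8333·V_3 - 0.002128·V_4 = 0
  0.1981·V_2 - 0.01613·V_3 - 0.09091·V_4 = 0.8182
  0.8636·V_3 - 0.8333·V_1 - 0.01613·V_2 - 0.0007692·V_4 = 0.0002727
  0.09406·V_4 - 0.002128·V_1 - 0.09091·V_2 - 0.0007692·V_3 = 0.002308
Solving these 4 simultaneous equations (Gaussian elimination) gives:
  V_1 = 4.832 V, V_2 = 8.27 V, V_3 = 4.825 V, V_4 = 8.166 V
Power in each resistor, P = (ΔV)²/R:
  P_R1 = (9 - 0)²/11000 = 0.007364 W
  P_R2 = (9 - 4.825)²/33000 = 0.0005282 W
  P_R3 = (4.832 - 4.825)²/1.2 = 0.00004415 W
  P_R4 = (9 - 8.166)²/3900 = 0.0001783 W
  P_R5 = (8.27 - 0)²/6200 = 0.01103 W
  P_R6 = (9 - 8.27)²/11 = 0.04843 W
  P_R7 = (4.832 - 8.166)²/470 = 0.02365 W
  P_R8 = (4.832 - 0)²/4700 = 0.004968 W
  P_R9 = (8.27 - 4.825)²/62 = 0.1915 W
  P_R10 = (8.27 - 8.166)²/11 = 0.0009824 W
  P_R11 = (4.825 - 8.166)²/1300 = 0.008588 W
  P_R12 = (4.825 - 0)²/75 = 0.3104 W
P_total = P_R1 + P_R2 + P_R3 + P_R4 + P_R5 + P_R6 + P_R7 + P_R8 + P_R9 + P_R10 + P_R11 + P_R12 = 0.6076 W

Final answer: 0.6076 W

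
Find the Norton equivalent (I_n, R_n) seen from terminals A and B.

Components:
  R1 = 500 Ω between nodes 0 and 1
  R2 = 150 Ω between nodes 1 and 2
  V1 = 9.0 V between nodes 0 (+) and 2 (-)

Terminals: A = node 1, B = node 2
Find the Thévenin equivalent first; then I_n = V_th/R_th and R_n = R_th.
Step 1 — V_th is the open-circuit voltage V_A - V_B (nothing connected across the terminals).
Nodal analysis, taking node 2 as the 0 V reference.
Source V1 fixes V_0 = 9 V.
KCL at each unknown node (sum of currents leaving = 0; resistances in Ω):
  Node 1: (V_1 - 9)/500 + (V_1 - 0)/150 = 0
Collecting terms: 0.008667 × V_1 = 0.018  =>  V_1 = 2.077 V
V_th = V_1 - V_2 = 2.077 - 0 = 2.077 V
Step 2 — R_th: zero the source — replace V1 by a short circuit (node 2 merges into node 0) — and find the resistance seen between A (node 1) and B (node 0).
Reduce the network between node 1 (A) and node 0 (B) by series/parallel combination:
  Rp1 = R1 ‖ R2 (parallel, both between nodes 0 and 1) = 1/(1/500 + 1/150) = 115.4 Ω
R_th = 115.4 Ω
I_n = V_th/R_th = 2.077/115.4 = 0.018 A, and R_n = R_th = 115.4 Ω

Final answer: I_n = 0.018 A, R_n = 115.4 Ω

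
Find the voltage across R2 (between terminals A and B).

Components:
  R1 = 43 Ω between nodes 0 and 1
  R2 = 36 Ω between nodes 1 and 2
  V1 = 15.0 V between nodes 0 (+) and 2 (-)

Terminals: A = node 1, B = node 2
R1 and R2 are in series across V1 (node 0 → node 1 → node 2), and the output A–B is taken across R2, so this is a voltage divider.
Series current: I = V1/(R1 + R2) = 15/(43 + 36) = 15/79 = 0.1899 A
V_R2 = I × R2 = V1 × R2/(R1 + R2) = 15 × 36/79 = 6.835 V

Final answer: 6.835 V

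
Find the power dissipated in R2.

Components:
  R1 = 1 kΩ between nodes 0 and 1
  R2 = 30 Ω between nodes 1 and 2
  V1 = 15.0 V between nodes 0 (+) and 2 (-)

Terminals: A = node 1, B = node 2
Nodal analysis, taking node 2 as the 0 V reference.
Source V1 fixes V_0 = 15 V.
KCL at each unknown node (sum of currents leaving = 0; resistances in Ω):
  Node 1: (V_1 - 15)/1000 + (V_1 - 0)/30 = 0
Collecting terms: 0.03433 × V_1 = 0.015  =>  V_1 = 0.4369 V
I_R2 = (V_1 - V_2)/R2 = (0.4369 - 0)/30 = 0.01456 A
P_R2 = I_R2² × R2 = (0.01456)² × 30 = 0.006363 W

Final answer: 0.006363 W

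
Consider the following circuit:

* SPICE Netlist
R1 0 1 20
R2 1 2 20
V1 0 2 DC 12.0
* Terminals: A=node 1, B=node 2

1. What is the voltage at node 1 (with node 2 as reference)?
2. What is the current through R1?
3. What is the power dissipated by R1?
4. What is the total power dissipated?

Nodal analysis, taking node 2 as the 0 V reference.
Source V1 fixes V_0 = 12 V.
KCL at each unknown node (sum of currents leaving = 0; resistances in Ω):
  Node 1: (V_1 - 12)/20 + (V_1 - 0)/20 = 0
Collecting terms: 0.1 × V_1 = 0.6  =>  V_1 = 6 V
Part 1:
  Read off the nodal solution: V_1 = 6 V
Part 2:
  I_R1 = (V_0 - V_1)/R1 = (12 - 6)/20 = 0.3 A
  Magnitude: I_R1 = 0.3 A
Part 3:
  I_R1 = (V_0 - V_1)/R1 = (12 - 6)/20 = 0.3 A
  P_R1 = I_R1² × R1 = (0.3)² × 20 = 1.8 W
Part 4:
  Power in each resistor, P = (ΔV)²/R:
    P_R1 = (12 - 6)²/20 = 1.8 W
    P_R2 = (6 - 0)²/20 = 1.8 W
  P_total = P_R1 + P_R2 = 3.6 W

Final answers:
1. V_1 = 6 V
2. I_R1 = 0.3 A
3. P_R1 = 1.8 W
4. P_total = 3.6 W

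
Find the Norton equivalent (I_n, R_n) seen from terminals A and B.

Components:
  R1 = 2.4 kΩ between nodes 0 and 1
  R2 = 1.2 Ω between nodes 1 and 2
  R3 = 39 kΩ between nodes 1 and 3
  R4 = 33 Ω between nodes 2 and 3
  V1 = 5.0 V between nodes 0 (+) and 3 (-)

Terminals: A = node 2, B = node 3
Find the Thévenin equivalent first; then I_n = V_th/R_th and R_n = R_th.
Step 1 — V_th is the open-circuit voltage V_A - V_B (nothing connected across the terminals).
Nodal analysis, taking node 3 as the 0 V reference.
Source V1 fixes V_0 = 5 V.
KCL at each unknown node (sum of currents leaving = 0; resistances in Ω):
  Node 1: (V_1 - 5)/2400 + (V_1 - V_2)/1.2 + (V_1 - 0)/39000 = 0
  Node 2: (V_2 - V_1)/1.2 + (V_2 - 0)/33 = 0
Collecting terms (coefficients in siemens):
  0.8338·V_1 - 0.8333·V_2 = 0.002083
  0.8636·V_2 - 0.8333·V_1 = 0
Determinant D = (0.8338)(0.8636) - (-0.8333)(-0.8333) = 0.02563
V_1 = [(0.002083)(0.8636) - (-0.8333)(0)]/D = 0.07019 V
V_2 = [(0.8338)(0) - (0.002083)(-0.8333)]/D = 0.06773 V
V_th = V_2 - V_3 = 0.06773 - 0 = 0.06773 V
Step 2 — R_th: zero the source — replace V1 by a short circuit (node 3 merges into node 0) — and find the resistance seen between A (node 2) and B (node 0).
Reduce the network between node 2 (A) and node 0 (B) by series/parallel combination:
  Rp1 = R1 ‖ R3 (parallel, both between nodes 0 and 1) = 1/(1/2400 + 1/39000) = 2261 Ω
  Rs1 = R2 + Rp1 (series, joined only at node 1) = 1.2 + 2261 = 2262 Ω
  Rp2 = R4 ‖ Rs1 (parallel, both between nodes 0 and 2) = 1/(1/33 + 1/2262) = 32.53 Ω
R_th = 32.53 Ω
I_n = V_th/R_th = 0.06773/32.53 = 0.002082 A, and R_n = R_th = 32.53 Ω

Final answer: I_n = 0.002082 A, R_n = 32.53 Ω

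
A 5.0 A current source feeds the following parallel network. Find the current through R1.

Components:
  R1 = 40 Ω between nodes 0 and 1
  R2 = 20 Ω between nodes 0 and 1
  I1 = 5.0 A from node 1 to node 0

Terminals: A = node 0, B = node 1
All resistors sit directly between nodes 0 and 1, so they are in parallel and share one voltage V; the full source current 5 A splits among them.
1/R_par = 1/40 + 1/20 = 0.075 S  =>  R_par = 13.33 Ω
V = I × R_par = 5 × 13.33 = 66.67 V
I_R1 = V/R1 = 66.67/40 = 1.667 A

Final answer: 1.667 A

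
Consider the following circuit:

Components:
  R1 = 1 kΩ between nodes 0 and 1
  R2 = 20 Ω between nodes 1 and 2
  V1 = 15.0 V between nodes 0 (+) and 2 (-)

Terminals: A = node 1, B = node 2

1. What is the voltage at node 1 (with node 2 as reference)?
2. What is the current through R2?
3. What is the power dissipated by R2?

Nodal analysis, taking node 2 as the 0 V reference.
Source V1 fixes V_0 = 15 V.
KCL at each unknown node (sum of currents leaving = 0; resistances in Ω):
  Node 1: (V_1 - 15)/1000 + (V_1 - 0)/20 = 0
Collecting terms: 0.051 × V_1 = 0.015  =>  V_1 = 0.2941 V
Part 1:
  Read off the nodal solution: V_1 = 0.2941 V
Part 2:
  I_R2 = (V_1 - V_2)/R2 = (0.2941 - 0)/20 = 0.01471 A
  Magnitude: I_R2 = 0.01471 A
Part 3:
  I_R2 = (V_1 - V_2)/R2 = (0.2941 - 0)/20 = 0.01471 A
  P_R2 = I_R2² × R2 = (0.01471)² × 20 = 0.004325 W

Final answers:
1. V_1 = 0.2941 V
2. I_R2 = 0.01471 A
3. P_R2 = 0.004325 W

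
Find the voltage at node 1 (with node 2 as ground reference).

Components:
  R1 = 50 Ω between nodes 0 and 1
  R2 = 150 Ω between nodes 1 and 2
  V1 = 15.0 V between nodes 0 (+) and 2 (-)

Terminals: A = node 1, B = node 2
Nodal analysis, taking node 2 as the 0 V reference.
Source V1 fixes V_0 = 15 V.
KCL at each unknown node (sum of currents leaving = 0; resistances in Ω):
  Node 1: (V_1 - 15)/50 + (V_1 - 0)/150 = 0
Collecting terms: 0.02667 × V_1 = 0.3  =>  V_1 = 11.25 V
The requested potential is V_1 = 11.25 V.

Final answer: V_1 = 11.25 V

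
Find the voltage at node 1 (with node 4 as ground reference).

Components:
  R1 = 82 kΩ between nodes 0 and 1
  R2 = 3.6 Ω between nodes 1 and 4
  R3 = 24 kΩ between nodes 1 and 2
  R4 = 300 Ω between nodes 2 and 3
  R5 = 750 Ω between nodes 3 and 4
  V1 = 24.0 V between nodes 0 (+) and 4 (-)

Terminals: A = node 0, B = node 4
Nodal analysis, taking node 4 as the 0 V reference.
Source V1 fixes V_0 = 24 V.
KCL at each unknown node (sum of currents leaving = 0; resistances in Ω):
  Node 1: (V_1 - 24)/82000 + (V_1 - 0)/3.6 + (V_1 - V_2)/24000 = 0
  Node 2: (V_2 - V_1)/24000 + (V_2 - V_3)/300 = 0
  Node 3: (V_3 - V_2)/300 + (V_3 - 0)/750 = 0
Collecting terms (coefficients in siemens):
  0.2778·V_1 - 0.00004167·V_2 = 0.0002927
  0.003375·V_2 - 0.00004167·V_1 - 0.003333·V_3 = 0
  0.004667·V_3 - 0.003333·V_2 = 0
Solving these 3 simultaneous equations (Gaussian elimination) gives:
  V_1 = 0.001053 V, V_2 = 0.00004416 V, V_3 = 0.00003154 V
The requested potential is V_1 = 0.001053 V.

Final answer: V_1 = 0.001053 V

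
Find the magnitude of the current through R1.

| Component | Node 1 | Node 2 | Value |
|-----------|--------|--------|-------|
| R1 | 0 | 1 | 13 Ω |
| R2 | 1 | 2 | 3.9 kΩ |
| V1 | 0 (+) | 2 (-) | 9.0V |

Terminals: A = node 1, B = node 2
Nodal analysis, taking node 2 as the 0 V reference.
Source V1 fixes V_0 = 9 V.
KCL at each unknown node (sum of currents leaving = 0; resistances in Ω):
  Node 1: (V_1 - 9)/13 + (V_1 - 0)/3900 = 0
Collecting terms: 0.07718 × V_1 = 0.6923  =>  V_1 = 8.97 V
I_R1 = (V_0 - V_1)/R1 = (9 - 8.97)/13 = 0.0023 A
|I_R1| = 0.0023 A

Final answer: |I_R1| = 0.0023 A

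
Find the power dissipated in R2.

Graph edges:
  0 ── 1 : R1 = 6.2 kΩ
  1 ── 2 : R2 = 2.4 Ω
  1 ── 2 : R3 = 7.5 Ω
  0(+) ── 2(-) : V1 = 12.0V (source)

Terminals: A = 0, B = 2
Nodal analysis, taking node 2 as the 0 V reference.
Source V1 fixes V_0 = 12 V.
KCL at each unknown node (sum of currents leaving = 0; resistances in Ω):
  Node 1: (V_1 - 12)/6200 + (V_1 - 0)/2.4 + (V_1 - 0)/7.5 = 0
Collecting terms: 0.5502 × V_1 = 0.001935  =>  V_1 = 0.003518 V
I_R2 = (V_1 - V_2)/R2 = (0.003518 - 0)/2.4 = 0.001466 A
P_R2 = I_R2² × R2 = (0.001466)² × 2.4 = 0.000005157 W

Final answer: 5.157e-06 W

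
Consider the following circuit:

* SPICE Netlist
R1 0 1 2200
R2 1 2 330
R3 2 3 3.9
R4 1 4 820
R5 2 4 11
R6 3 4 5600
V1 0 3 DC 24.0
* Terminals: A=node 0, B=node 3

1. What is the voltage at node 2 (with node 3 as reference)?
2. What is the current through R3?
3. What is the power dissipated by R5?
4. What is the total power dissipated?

Nodal analysis, taking node 3 as the 0 V reference.
Source V1 fixes V_0 = 24 V.
KCL at each unknown node (sum of currents leaving = 0; resistances in Ω):
  Node 1: (V_1 - 24)/2200 + (V_1 - V_2)/330 + (V_1 - V_4)/820 = 0
  Node 2: (V_2 - V_1)/330 + (V_2 - 0)/3.9 + (V_2 - V_4)/11 = 0
  Node 4: (V_4 - V_1)/820 + (V_4 - V_2)/11 + (V_4 - 0)/5600 = 0
Collecting terms (coefficients in siemens):
  0.004704·V_1 - 0.00303·V_2 - 0.00122·V_4 = 0.01091
  0.3503·V_2 - 0.00303·V_1 - 0.09091·V_4 = 0
  0.09231·V_4 - 0.00122·V_1 - 0.09091·V_2 = 0
Solving these 3 simultaneous equations (Gaussian elimination) gives:
  V_1 = 2.361 V, V_2 = 0.03831 V, V_4 = 0.06893 V
Part 1:
  Read off the nodal solution: V_2 = 0.03831 V
Part 2:
  I_R3 = (V_2 - V_3)/R3 = (0.03831 - 0)/3.9 = 0.009823 A
  Magnitude: I_R3 = 0.009823 A
Part 3:
  I_R5 = (V_2 - V_4)/R5 = (0.03831 - 0.06893)/11 = -0.002783 A
  P_R5 = I_R5² × R5 = (-0.002783)² × 11 = 0.00008523 W
Part 4:
  Power in each resistor, P = (ΔV)²/R:
    P_R1 = (24 - 2.361)²/2200 = 0.2128 W
    P_R2 = (2.361 - 0.03831)²/330 = 0.01635 W
    P_R3 = (0.03831 - 0)²/3.9 = 0.0003763 W
    P_R4 = (2.361 - 0.06893)²/820 = 0.006409 W
    P_R5 = (0.03831 - 0.06893)²/11 = 0.00008523 W
    P_R6 = (0 - 0.06893)²/5600 = 0.0000008484 W
  P_total = P_R1 + P_R2 + P_R3 + P_R4 + P_R5 + P_R6 = 0.2361 W

Final answers:
1. V_2 = 0.03831 V
2. I_R3 = 0.009823 A
3. P_R5 = 8.523e-05 W
4. P_total = 0.2361 W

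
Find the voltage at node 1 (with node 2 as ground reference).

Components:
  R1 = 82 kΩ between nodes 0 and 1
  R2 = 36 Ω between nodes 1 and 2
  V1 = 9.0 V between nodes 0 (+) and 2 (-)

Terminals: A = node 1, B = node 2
Nodal analysis, taking node 2 as the 0 V reference.
Source V1 fixes V_0 = 9 V.
KCL at each unknown node (sum of currents leaving = 0; resistances in Ω):
  Node 1: (V_1 - 9)/82000 + (V_1 - 0)/36 = 0
Collecting terms: 0.02779 × V_1 = 0.0001098  =>  V_1 = 0.003949 V
The requested potential is V_1 = 0.003949 V.

Final answer: V_1 = 0.003949 V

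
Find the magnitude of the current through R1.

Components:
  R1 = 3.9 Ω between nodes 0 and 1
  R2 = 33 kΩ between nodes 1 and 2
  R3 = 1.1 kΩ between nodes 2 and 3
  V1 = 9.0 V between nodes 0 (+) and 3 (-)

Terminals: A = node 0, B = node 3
Nodal analysis, taking node 3 as the 0 V reference.
Source V1 fixes V_0 = 9 V.
KCL at each unknown node (sum of currents leaving = 0; resistances in Ω):
  Node 1: (V_1 - 9)/3.9 + (V_1 - V_2)/33000 = 0
  Node 2: (V_2 - V_1)/33000 + (V_2 - 0)/1100 = 0
Collecting terms (coefficients in siemens):
  0.2564·V_1 - 0.0000303·V_2 = 2.308
  0.0009394·V_2 - 0.0000303·V_1 = 0
Determinant D = (0.2564)(0.0009394) - (-0.0000303)(-0.0000303) = 0.0002409
V_1 = [(2.308)(0.0009394) - (-0.0000303)(0)]/D = 8.999 V
V_2 = [(0.2564)(0) - (2.308)(-0.0000303)]/D = 0.2903 V
I_R1 = (V_0 - V_1)/R1 = (9 - 8.999)/3.9 = 0.0002639 A
|I_R1| = 0.0002639 A

Final answer: |I_R1| = 0.0002639 A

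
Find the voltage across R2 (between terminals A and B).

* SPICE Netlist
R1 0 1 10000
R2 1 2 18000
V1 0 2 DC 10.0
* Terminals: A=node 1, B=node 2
R1 and R2 are in series across V1 (node 0 → node 1 → node 2), and the output A–B is taken across R2, so this is a voltage divider.
Series current: I = V1/(R1 + R2) = 10/(10000 + 18000) = 10/28000 = 0.0003571 A
V_R2 = I × R2 = V1 × R2/(R1 + R2) = 10 × 18000/28000 = 6.429 V

Final answer: 6.429 V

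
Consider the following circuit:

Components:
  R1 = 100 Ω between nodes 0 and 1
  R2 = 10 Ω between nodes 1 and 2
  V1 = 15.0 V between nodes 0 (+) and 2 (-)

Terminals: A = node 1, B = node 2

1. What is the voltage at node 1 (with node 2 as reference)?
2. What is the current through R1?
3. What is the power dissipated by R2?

Nodal analysis, taking node 2 as the 0 V reference.
Source V1 fixes V_0 = 15 V.
KCL at each unknown node (sum of currents leaving = 0; resistances in Ω):
  Node 1: (V_1 - 15)/100 + (V_1 - 0)/10 = 0
Collecting terms: 0.11 × V_1 = 0.15  =>  V_1 = 1.364 V
Part 1:
  Read off the nodal solution: V_1 = 1.364 V
Part 2:
  I_R1 = (V_0 - V_1)/R1 = (15 - 1.364)/100 = 0.1364 A
  Magnitude: I_R1 = 0.1364 A
Part 3:
  I_R2 = (V_1 - V_2)/R2 = (1.364 - 0)/10 = 0.1364 A
  P_R2 = I_R2² × R2 = (0.1364)² × 10 = 0.186 W

Final answers:
1. V_1 = 1.364 V
2. I_R1 = 0.1364 A
3. P_R2 = 0.186 W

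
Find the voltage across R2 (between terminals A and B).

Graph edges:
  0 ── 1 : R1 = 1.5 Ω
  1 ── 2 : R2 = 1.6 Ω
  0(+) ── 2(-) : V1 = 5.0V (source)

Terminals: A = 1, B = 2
R1 and R2 are in series across V1 (node 0 → node 1 → node 2), and the output A–B is taken across R2, so this is a voltage divider.
Series current: I = V1/(R1 + R2) = 5/(1.5 + 1.6) = 5/3.1 = 1.613 A
V_R2 = I × R2 = V1 × R2/(R1 + R2) = 5 × 1.6/3.1 = 2.581 V

Final answer: 2.581 V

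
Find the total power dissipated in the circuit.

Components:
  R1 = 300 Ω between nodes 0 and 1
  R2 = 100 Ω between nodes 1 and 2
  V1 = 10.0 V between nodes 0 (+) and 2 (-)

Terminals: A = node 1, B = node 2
Nodal analysis, taking node 2 as the 0 V reference.
Source V1 fixes V_0 = 10 V.
KCL at each unknown node (sum of currents leaving = 0; resistances in Ω):
  Node 1: (V_1 - 10)/300 + (V_1 - 0)/100 = 0
Collecting terms: 0.01333 × V_1 = 0.03333  =>  V_1 = 2.5 V
Power in each resistor, P = (ΔV)²/R:
  P_R1 = (10 - 2.5)²/300 = 0.1875 W
  P_R2 = (2.5 - 0)²/100 = 0.0625 W
P_total = P_R1 + P_R2 = 0.25 W

Final answer: 0.25 W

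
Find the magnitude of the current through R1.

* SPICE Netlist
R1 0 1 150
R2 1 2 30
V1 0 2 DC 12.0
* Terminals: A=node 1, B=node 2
Nodal analysis, taking node 2 as the 0 V reference.
Source V1 fixes V_0 = 12 V.
KCL at each unknown node (sum of currents leaving = 0; resistances in Ω):
  Node 1: (V_1 - 12)/150 + (V_1 - 0)/30 = 0
Collecting terms: 0.04 × V_1 = 0.08  =>  V_1 = 2 V
I_R1 = (V_0 - V_1)/R1 = (12 - 2)/150 = 0.06667 A
|I_R1| = 0.06667 A

Final answer: |I_R1| = 0.06667 A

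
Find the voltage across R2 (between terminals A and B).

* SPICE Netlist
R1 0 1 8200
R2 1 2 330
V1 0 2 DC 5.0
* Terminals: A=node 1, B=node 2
R1 and R2 are in series across V1 (node 0 → node 1 → node 2), and the output A–B is taken across R2, so this is a voltage divider.
Series current: I = V1/(R1 + R2) = 5/(8200 + 330) = 5/8530 = 0.0005862 A
V_R2 = I × R2 = V1 × R2/(R1 + R2) = 5 × 330/8530 = 0.1934 V

Final answer: 0.1934 V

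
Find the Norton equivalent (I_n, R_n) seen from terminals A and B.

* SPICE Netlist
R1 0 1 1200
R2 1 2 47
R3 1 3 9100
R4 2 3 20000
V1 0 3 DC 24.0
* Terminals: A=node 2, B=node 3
Find the Thévenin equivalent first; then I_n = V_th/R_th and R_n = R_th.
Step 1 — V_th is the open-circuit voltage V_A - V_B (nothing connected across the terminals).
Nodal analysis, taking node 3 as the 0 V reference.
Source V1 fixes V_0 = 24 V.
KCL at each unknown node (sum of currents leaving = 0; resistances in Ω):
  Node 1: (V_1 - 24)/1200 + (V_1 - V_2)/47 + (V_1 - 0)/9100 = 0
  Node 2: (V_2 - V_1)/47 + (V_2 - 0)/20000 = 0
Collecting terms (coefficients in siemens):
  0.02222·V_1 - 0.02128·V_2 = 0.02
  0.02133·V_2 - 0.02128·V_1 = 0
Determinant D = (0.02222)(0.02133) - (-0.02128)(-0.02128) = 0.00002118
V_1 = [(0.02)(0.02133) - (-0.02128)(0)]/D = 20.14 V
V_2 = [(0.02222)(0) - (0.02)(-0.02128)]/D = 20.09 V
V_th = V_2 - V_3 = 20.09 - 0 = 20.09 V
Step 2 — R_th: zero the source — replace V1 by a short circuit (node 3 merges into node 0) — and find the resistance seen between A (node 2) and B (node 0).
Reduce the network between node 2 (A) and node 0 (B) by series/parallel combination:
  Rp1 = R1 ‖ R3 (parallel, both between nodes 0 and 1) = 1/(1/1200 + 1/9100) = 1060 Ω
  Rs1 = R2 + Rp1 (series, joined only at node 1) = 47 + 1060 = 1107 Ω
  Rp2 = R4 ‖ Rs1 (parallel, both between nodes 0 and 2) = 1/(1/20000 + 1/1107) = 1049 Ω
R_th = 1.049 kΩ
I_n = V_th/R_th = 20.09/1049 = 0.01915 A, and R_n = R_th = 1.049 kΩ

Final answer: I_n = 0.01915 A, R_n = 1.049 kΩ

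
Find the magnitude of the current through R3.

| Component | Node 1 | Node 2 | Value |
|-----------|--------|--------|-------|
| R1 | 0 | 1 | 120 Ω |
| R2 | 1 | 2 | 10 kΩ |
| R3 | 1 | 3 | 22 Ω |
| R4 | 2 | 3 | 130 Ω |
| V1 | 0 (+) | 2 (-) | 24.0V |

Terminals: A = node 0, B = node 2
Nodal analysis, taking node 2 as the 0 V reference.
Source V1 fixes V_0 = 24 V.
KCL at each unknown node (sum of currents leaving = 0; resistances in Ω):
  Node 1: (V_1 - 24)/120 + (V_1 - 0)/10000 + (V_1 - V_3)/22 = 0
  Node 3: (V_3 - V_1)/22 + (V_3 - 0)/130 = 0
Collecting terms (coefficients in siemens):
  0.05389·V_1 - 0.04545·V_3 = 0.2
  0.05315·V_3 - 0.04545·V_1 = 0
Determinant D = (0.05389)(0.05315) - (-0.04545)(-0.04545) = 0.0007979
V_1 = [(0.2)(0.05315) - (-0.04545)(0)]/D = 13.32 V
V_3 = [(0.05389)(0) - (0.2)(-0.04545)]/D = 11.39 V
I_R3 = (V_1 - V_3)/R3 = (13.32 - 11.39)/22 = 0.08765 A
|I_R3| = 0.08765 A

Final answer: |I_R3| = 0.08765 A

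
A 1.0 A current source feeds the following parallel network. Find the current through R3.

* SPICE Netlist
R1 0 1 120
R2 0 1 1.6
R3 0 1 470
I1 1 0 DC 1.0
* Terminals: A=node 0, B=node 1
All resistors sit directly between nodes 0 and 1, so they are in parallel and share one voltage V; the full source current 1 A splits among them.
1/R_par = 1/120 + 1/1.6 + 1/470 = 0.6355 S  =>  R_par = 1.574 Ω
V = I × R_par = 1 × 1.574 = 1.574 V
I_R3 = V/R3 = 1.574/470 = 0.003348 A

Final answer: 0.003348 A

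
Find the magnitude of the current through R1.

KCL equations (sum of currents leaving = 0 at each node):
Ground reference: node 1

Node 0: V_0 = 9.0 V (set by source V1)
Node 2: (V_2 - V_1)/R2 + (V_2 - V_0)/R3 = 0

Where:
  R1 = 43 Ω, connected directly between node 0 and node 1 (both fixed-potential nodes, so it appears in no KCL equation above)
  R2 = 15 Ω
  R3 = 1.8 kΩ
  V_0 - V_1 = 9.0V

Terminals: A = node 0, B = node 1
Nodal analysis, taking node 1 as the 0 V reference.
Source V1 fixes V_0 = 9 V.
KCL at each unknown node (sum of currents leaving = 0; resistances in Ω):
  Node 2: (V_2 - 0)/15 + (V_2 - 9)/1800 = 0
Collecting terms: 0.06722 × V_2 = 0.005  =>  V_2 = 0.07438 V
I_R1 = (V_0 - V_1)/R1 = (9 - 0)/43 = 0.2093 A
|I_R1| = 0.2093 A

Final answer: |I_R1| = 0.2093 A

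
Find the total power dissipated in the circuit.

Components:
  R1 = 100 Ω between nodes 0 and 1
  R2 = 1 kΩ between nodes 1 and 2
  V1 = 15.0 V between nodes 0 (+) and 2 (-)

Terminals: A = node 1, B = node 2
Nodal analysis, taking node 2 as the 0 V reference.
Source V1 fixes V_0 = 15 V.
KCL at each unknown node (sum of currents leaving = 0; resistances in Ω):
  Node 1: (V_1 - 15)/100 + (V_1 - 0)/1000 = 0
Collecting terms: 0.011 × V_1 = 0.15  =>  V_1 = 13.64 V
Power in each resistor, P = (ΔV)²/R:
  P_R1 = (15 - 13.64)²/100 = 0.0186 W
  P_R2 = (13.64 - 0)²/1000 = 0.186 W
P_total = P_R1 + P_R2 = 0.2045 W

Final answer: 0.2045 W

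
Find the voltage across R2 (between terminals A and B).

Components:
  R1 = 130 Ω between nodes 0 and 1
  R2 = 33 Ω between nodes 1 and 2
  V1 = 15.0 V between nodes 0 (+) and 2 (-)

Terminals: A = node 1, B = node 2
R1 and R2 are in series across V1 (node 0 → node 1 → node 2), and the output A–B is taken across R2, so this is a voltage divider.
Series current: I = V1/(R1 + R2) = 15/(130 + 33) = 15/163 = 0.09202 A
V_R2 = I × R2 = V1 × R2/(R1 + R2) = 15 × 33/163 = 3.037 V

Final answer: 3.037 V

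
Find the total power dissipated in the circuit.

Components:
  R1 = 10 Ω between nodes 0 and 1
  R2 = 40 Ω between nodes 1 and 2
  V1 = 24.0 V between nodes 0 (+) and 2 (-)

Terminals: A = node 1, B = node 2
Nodal analysis, taking node 2 as the 0 V reference.
Source V1 fixes V_0 = 24 V.
KCL at each unknown node (sum of currents leaving = 0; resistances in Ω):
  Node 1: (V_1 - 24)/10 + (V_1 - 0)/40 = 0
Collecting terms: 0.125 × V_1 = 2.4  =>  V_1 = 19.2 V
Power in each resistor, P = (ΔV)²/R:
  P_R1 = (24 - 19.2)²/10 = 2.304 W
  P_R2 = (19.2 - 0)²/40 = 9.216 W
P_total = P_R1 + P_R2 = 11.52 W

Final answer: 11.52 W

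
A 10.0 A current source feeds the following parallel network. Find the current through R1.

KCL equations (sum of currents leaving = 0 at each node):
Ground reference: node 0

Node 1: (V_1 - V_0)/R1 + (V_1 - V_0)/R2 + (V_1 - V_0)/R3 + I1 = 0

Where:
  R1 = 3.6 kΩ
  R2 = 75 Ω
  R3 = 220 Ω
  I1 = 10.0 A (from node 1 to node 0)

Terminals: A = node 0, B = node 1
All resistors sit directly between nodes 0 and 1, so they are in parallel and share one voltage V; the full source current 10 A splits among them.
1/R_par = 1/3600 + 1/75 + 1/220 = 0.01816 S  =>  R_par = 55.08 Ω
V = I × R_par = 10 × 55.08 = 550.8 V
I_R1 = V/R1 = 550.8/3600 = 0.153 A

Final answer: 0.153 A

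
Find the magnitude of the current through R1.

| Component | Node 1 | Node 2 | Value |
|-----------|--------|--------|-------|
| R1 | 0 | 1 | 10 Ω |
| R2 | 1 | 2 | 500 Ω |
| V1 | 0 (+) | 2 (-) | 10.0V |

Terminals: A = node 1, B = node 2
Nodal analysis, taking node 2 as the 0 V reference.
Source V1 fixes V_0 = 10 V.
KCL at each unknown node (sum of currents leaving = 0; resistances in Ω):
  Node 1: (V_1 - 10)/10 + (V_1 - 0)/500 = 0
Collecting terms: 0.102 × V_1 = 1  =>  V_1 = 9.804 V
I_R1 = (V_0 - V_1)/R1 = (10 - 9.804)/10 = 0.01961 A
|I_R1| = 0.01961 A

Final answer: |I_R1| = 0.01961 A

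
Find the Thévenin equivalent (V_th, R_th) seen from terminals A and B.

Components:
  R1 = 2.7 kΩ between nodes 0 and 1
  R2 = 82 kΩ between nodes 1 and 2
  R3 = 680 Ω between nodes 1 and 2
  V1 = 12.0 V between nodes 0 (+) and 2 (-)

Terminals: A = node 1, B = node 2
Step 1 — V_th is the open-circuit voltage V_A - V_B (nothing connected across the terminals).
Nodal analysis, taking node 2 as the 0 V reference.
Source V1 fixes V_0 = 12 V.
KCL at each unknown node (sum of currents leaving = 0; resistances in Ω):
  Node 1: (V_1 - 12)/2700 + (V_1 - 0)/82000 + (V_1 - 0)/680 = 0
Collecting terms: 0.001853 × V_1 = 0.004444  =>  V_1 = 2.398 V
V_th = V_1 - V_2 = 2.398 - 0 = 2.398 V
Step 2 — R_th: zero the source — replace V1 by a short circuit (node 2 merges into node 0) — and find the resistance seen between A (node 1) and B (node 0).
Reduce the network between node 1 (A) and node 0 (B) by series/parallel combination:
  Rp1 = R1 ‖ R2 ‖ R3 (parallel, all between nodes 0 and 1) = 1/(1/2700 + 1/82000 + 1/680) = 539.6 Ω
R_th = 539.6 Ω

Final answer: V_th = 2.398 V, R_th = 539.6 Ω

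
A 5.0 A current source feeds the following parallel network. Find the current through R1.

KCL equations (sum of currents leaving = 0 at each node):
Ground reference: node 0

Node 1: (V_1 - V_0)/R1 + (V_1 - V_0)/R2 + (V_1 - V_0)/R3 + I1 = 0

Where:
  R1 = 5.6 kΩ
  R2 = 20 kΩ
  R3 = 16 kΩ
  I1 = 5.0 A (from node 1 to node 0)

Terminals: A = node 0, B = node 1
All resistors sit directly between nodes 0 and 1, so they are in parallel and share one voltage V; the full source current 5 A splits among them.
1/R_par = 1/5600 + 1/20000 + 1/16000 = 0.0002911 S  =>  R_par = 3436 Ω
V = I × R_par = 5 × 3436 = 17180 V
I_R1 = V/R1 = 17180/5600 = 3.067 A

Final answer: 3.067 A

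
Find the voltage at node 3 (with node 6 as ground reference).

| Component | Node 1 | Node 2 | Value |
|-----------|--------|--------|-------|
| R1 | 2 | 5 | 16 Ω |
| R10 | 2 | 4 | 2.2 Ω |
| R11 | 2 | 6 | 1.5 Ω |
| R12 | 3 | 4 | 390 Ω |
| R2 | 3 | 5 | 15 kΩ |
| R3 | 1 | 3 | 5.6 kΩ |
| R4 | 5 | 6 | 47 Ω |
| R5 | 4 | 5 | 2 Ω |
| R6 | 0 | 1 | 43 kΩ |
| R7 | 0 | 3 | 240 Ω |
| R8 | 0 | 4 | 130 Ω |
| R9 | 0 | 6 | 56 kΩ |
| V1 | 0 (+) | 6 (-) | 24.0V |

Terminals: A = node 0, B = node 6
Nodal analysis, taking node 6 as the 0 V reference.
Source V1 fixes V_0 = 24 V.
KCL at each unknown node (sum of currents leaving = 0; resistances in Ω):
  Node 1: (V_1 - V_3)/5600 + (V_1 - 24)/43000 = 0
  Node 2: (V_2 - V_5)/16 + (V_2 - V_4)/2.2 + (V_2 - 0)/1.5 = 0
  Node 3: (V_3 - V_5)/15000 + (V_3 - V_1)/5600 + (V_3 - 24)/240 + (V_3 - V_4)/390 = 0
  Node 4: (V_4 - V_5)/2 + (V_4 - 24)/130 + (V_4 - V_2)/2.2 + (V_4 - V_3)/390 = 0
  Node 5: (V_5 - V_2)/16 + (V_5 - V_3)/15000 + (V_5 - 0)/47 + (V_5 - V_4)/2 = 0
Collecting terms (coefficients in siemens):
  0.0002018·V_1 - 0.0001786·V_3 = 0.0005581
  1.184·V_2 - 0.4545·V_4 - 0.0625·V_5 = 0
  0.006976·V_3 - 0.0001786·V_1 - 0.002564·V_4 - 0.00006667·V_5 = 0.1
  0.9648·V_4 - 0.4545·V_2 - 0.002564·V_3 - 0.5·V_5 = 0.1846
  0.5838·V_5 - 0.0625·V_2 - 0.00006667·V_3 - 0.5·V_4 = 0
Solving these 5 simultaneous equations (Gaussian elimination) gives:
  V_1 = 16.05 V, V_2 = 0.3048 V, V_3 = 15.01 V, V_4 = 0.706 V
  V_5 = 0.639 V
The requested potential is V_3 = 15.01 V.

Final answer: V_3 = 15.01 V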